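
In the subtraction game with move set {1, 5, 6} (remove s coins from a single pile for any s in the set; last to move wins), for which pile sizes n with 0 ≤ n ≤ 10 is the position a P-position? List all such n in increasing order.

0, 2, 4

Compute g(0), g(1), … for moves {1, 5, 6}:
k:     0  1  2  3  4  5  6  7  8  9 10
g(k):  0  1  0  1  0  1  2  3  2  3  2
The P-positions (g = 0) in 0..10 are 0, 2, 4.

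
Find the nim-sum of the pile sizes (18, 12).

30

Nim-sum: 18 ^ 12 = 30.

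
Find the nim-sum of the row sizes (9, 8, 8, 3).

10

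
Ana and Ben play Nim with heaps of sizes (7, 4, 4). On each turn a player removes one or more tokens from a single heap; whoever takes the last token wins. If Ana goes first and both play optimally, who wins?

Ana wins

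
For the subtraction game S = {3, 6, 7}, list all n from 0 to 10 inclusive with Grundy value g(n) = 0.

0, 1, 2, 10

Grundy values for subtraction set {3, 6, 7}:
g(0) = mex{} = 0
g(1) = mex{} = 0
g(2) = mex{} = 0
g(3) = mex{0} = 1
g(4) = mex{0} = 1
g(5) = mex{0} = 1
g(6) = mex{0,1} = 2
g(7) = mex{0,1} = 2
g(8) = mex{0,1} = 2
g(9) = mex{0,1,2} = 3
g(10) = mex{1,2} = 0
The P-positions (g = 0) in 0..10 are 0, 1, 2, 10.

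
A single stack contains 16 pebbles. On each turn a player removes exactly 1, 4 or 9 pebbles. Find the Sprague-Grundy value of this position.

1

Grundy values for subtraction set {1, 4, 9}:
k:     0  1  2  3  4  5  6  7  8  9 10 11 12 13 14 15 16
g(k):  0  1  0  1  2  0  1  0  1  2  0  1  0  1  2  0  1
So g(16) = 1.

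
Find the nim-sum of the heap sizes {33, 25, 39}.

Write each in binary and XOR column by column:
  100001  (33)
  011001  (25)
  100111  (39)
  ------
  011111  (31)

31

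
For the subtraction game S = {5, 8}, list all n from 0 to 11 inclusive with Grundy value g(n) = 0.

Grundy values for subtraction set {5, 8}:
g(0) = mex{} = 0
g(1) = mex{} = 0
g(2) = mex{} = 0
g(3) = mex{} = 0
g(4) = mex{} = 0
g(5) = mex{0} = 1
g(6) = mex{0} = 1
g(7) = mex{0} = 1
g(8) = mex{0} = 1
g(9) = mex{0} = 1
g(10) = mex{0,1} = 2
g(11) = mex{0,1} = 2
The P-positions (g = 0) in 0..11 are 0, 1, 2, 3, 4.

0, 1, 2, 3, 4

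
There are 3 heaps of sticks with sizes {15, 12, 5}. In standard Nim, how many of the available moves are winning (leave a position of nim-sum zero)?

Bitwise XOR of the heap sizes:
  1111  (15)
  1100  (12)
  0101  (5)
  ----
  0110  (6)
The overall nim-sum is X = 6. A heap of size p has a winning move iff p XOR X < p (reduce it to p XOR X).
  15: 15 XOR 6 = 9 < 15 — winning move (to 9).
  12: 12 XOR 6 = 10 < 12 — winning move (to 10).
  5: 5 XOR 6 = 3 < 5 — winning move (to 3).
That gives 3 winning moves.

3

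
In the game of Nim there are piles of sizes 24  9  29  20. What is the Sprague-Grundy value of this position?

24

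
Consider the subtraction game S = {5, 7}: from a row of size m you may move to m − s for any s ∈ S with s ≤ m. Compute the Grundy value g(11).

2

Grundy values for subtraction set {5, 7}:
k:     0  1  2  3  4  5  6  7  8  9 10 11
g(k):  0  0  0  0  0  1  1  1  1  1  2  2
So g(11) = 2.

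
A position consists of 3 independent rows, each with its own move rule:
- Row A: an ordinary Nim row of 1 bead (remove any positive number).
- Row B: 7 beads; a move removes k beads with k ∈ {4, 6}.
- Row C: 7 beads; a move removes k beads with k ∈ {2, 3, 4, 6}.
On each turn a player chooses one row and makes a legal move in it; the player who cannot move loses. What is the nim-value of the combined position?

3

Row A is a plain Nim row of size 1, so its Grundy value is 1.
Grundy values for row B (subtraction set {4, 6}):
g(0) = mex{} = 0
g(1) = mex{} = 0
g(2) = mex{} = 0
g(3) = mex{} = 0
g(4) = mex{0} = 1
g(5) = mex{0} = 1
g(6) = mex{0} = 1
g(7) = mex{0} = 1
So g(7) = 1.
For row C, compute g(0), g(1), … with moves {2, 3, 4, 6}:
k:     0  1  2  3  4  5  6  7
g(k):  0  0  1  1  2  2  3  3
So g(7) = 3.
By the Sprague-Grundy theorem, the Grundy value of a sum of independent games is the XOR of the component values.
Combined value = 1 ⊕ 1 ⊕ 3 = 3.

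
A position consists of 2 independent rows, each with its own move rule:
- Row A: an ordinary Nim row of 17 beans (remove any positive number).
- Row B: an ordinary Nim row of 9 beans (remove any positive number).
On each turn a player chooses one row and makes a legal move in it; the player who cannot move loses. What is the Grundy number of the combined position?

24

Row A is a plain Nim row of size 17, so its Grundy value is 17.
Row B is a plain Nim row of size 9, so its Grundy value is 9.
By the Sprague-Grundy theorem, the Grundy value of a sum of independent games is the XOR of the component values.
Combined value = 17 XOR 9 = 24.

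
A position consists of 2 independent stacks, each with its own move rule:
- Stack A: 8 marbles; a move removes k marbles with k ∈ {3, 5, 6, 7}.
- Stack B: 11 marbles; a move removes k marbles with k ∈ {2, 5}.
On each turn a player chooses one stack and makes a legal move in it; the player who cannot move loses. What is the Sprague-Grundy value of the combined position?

For stack A, compute g(0), g(1), … with moves {3, 5, 6, 7}:
k:     0  1  2  3  4  5  6  7  8
g(k):  0  0  0  1  1  1  2  2  2
So g(8) = 2.
For stack B, compute g(0), g(1), … with moves {2, 5}:
g(0) = mex{} = 0
g(1) = mex{} = 0
g(2) = mex{0} = 1
g(3) = mex{0} = 1
g(4) = mex{1} = 0
g(5) = mex{0,1} = 2
g(6) = mex{0} = 1
g(7) = mex{1,2} = 0
g(8) = mex{1} = 0
g(9) = mex{0} = 1
g(10) = mex{0,2} = 1
g(11) = mex{1} = 0
So g(11) = 0.
The value of a disjunctive sum is the nim-sum of the parts.
Combined value = 2 XOR 0 = 2.

2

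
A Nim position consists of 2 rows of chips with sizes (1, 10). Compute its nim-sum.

11

In binary:
  0001  (1)
  1010  (10)
  ----
  1011  (11)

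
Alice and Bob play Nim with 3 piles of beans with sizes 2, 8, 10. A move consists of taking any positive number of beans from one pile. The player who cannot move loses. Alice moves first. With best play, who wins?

Compute the nim-sum pairwise:
2 ⊕ 8 = 10
10 ⊕ 10 = 0
The nim-sum is 0, so this is a P-position: the player to move is in a losing position under optimal play; Alice is about to move from it and so loses — Bob wins.

Bob wins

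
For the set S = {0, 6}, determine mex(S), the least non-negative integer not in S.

0 is in the set but 1 is not, so the mex is 1.

1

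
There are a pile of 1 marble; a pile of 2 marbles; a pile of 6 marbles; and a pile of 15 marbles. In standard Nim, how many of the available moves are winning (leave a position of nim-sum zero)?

Nim-sum: 1 ⊕ 2 ⊕ 6 ⊕ 15 = 10.
The overall nim-sum is X = 10. A pile of size p has a winning move iff p XOR X < p (reduce it to p XOR X).
  1: 1 XOR 10 = 11 ≥ 1 — no move.
  2: 2 XOR 10 = 8 ≥ 2 — no move.
  6: 6 XOR 10 = 12 ≥ 6 — no move.
  15: 15 XOR 10 = 5 < 15 — winning move (to 5).
That gives 1 winning move.

1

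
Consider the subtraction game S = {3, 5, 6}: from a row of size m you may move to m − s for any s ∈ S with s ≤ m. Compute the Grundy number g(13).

1

Build the Grundy sequence with g(k) = mex{g(k−s) : s ∈ {3, 5, 6}, s ≤ k}:
k:     0  1  2  3  4  5  6  7  8  9 10 11 12 13
g(k):  0  0  0  1  1  1  2  2  2  0  0  0  1  1
So g(13) = 1.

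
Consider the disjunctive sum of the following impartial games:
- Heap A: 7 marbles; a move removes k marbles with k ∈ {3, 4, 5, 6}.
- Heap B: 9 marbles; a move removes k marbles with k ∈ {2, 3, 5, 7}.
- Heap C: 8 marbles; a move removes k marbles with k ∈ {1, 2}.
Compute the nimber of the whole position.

0

Build the Grundy sequence for heap A with g(k) = mex{g(k−s) : s ∈ {3, 4, 5, 6}, s ≤ k}:
g(0) = mex{} = 0
g(1) = mex{} = 0
g(2) = mex{} = 0
g(3) = mex{0} = 1
g(4) = mex{0} = 1
g(5) = mex{0} = 1
g(6) = mex{0,1} = 2
g(7) = mex{0,1} = 2
So g(7) = 2.
For heap B, compute g(0), g(1), … with moves {2, 3, 5, 7}:
k:     0  1  2  3  4  5  6  7  8  9
g(k):  0  0  1  1  2  2  3  3  4  0
So g(9) = 0.
Build the Grundy sequence for heap C with g(k) = mex{g(k−s) : s ∈ {1, 2}, s ≤ k}:
k:     0  1  2  3  4  5  6  7  8
g(k):  0  1  2  0  1  2  0  1  2
So g(8) = 2.
The value of a disjunctive sum is the nim-sum of the parts.
Combined value = 2 XOR 0 XOR 2 = 0.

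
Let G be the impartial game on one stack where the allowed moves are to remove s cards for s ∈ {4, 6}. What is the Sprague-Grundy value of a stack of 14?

1

Grundy values for subtraction set {4, 6}:
g(0) = mex{} = 0
g(1) = mex{} = 0
g(2) = mex{} = 0
g(3) = mex{} = 0
g(4) = mex{0} = 1
g(5) = mex{0} = 1
g(6) = mex{0} = 1
g(7) = mex{0} = 1
g(8) = mex{0,1} = 2
g(9) = mex{0,1} = 2
g(10) = mex{1} = 0
g(11) = mex{1} = 0
g(12) = mex{1,2} = 0
g(13) = mex{1,2} = 0
g(14) = mex{0,2} = 1
So g(14) = 1.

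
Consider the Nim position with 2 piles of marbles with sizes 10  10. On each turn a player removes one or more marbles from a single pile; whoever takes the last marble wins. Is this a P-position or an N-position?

P-position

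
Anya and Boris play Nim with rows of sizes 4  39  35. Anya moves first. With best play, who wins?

Boris wins

Bitwise XOR of the heap sizes:
  000100  (4)
  100111  (39)
  100011  (35)
  ------
  000000  (0)
The nim-sum is 0, so this is a P-position: the player to move is in a losing position under optimal play; Anya is about to move from it and so loses — Boris wins.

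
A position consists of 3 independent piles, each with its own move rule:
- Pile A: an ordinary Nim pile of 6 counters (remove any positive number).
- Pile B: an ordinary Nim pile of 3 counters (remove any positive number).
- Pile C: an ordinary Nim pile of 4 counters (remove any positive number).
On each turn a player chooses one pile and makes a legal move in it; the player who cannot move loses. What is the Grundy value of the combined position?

1

Pile A is a plain Nim pile of size 6, so its Grundy value is 6.
Pile B is a plain Nim pile of size 3, so its Grundy value is 3.
Pile C is a plain Nim pile of size 4, so its Grundy value is 4.
The value of a disjunctive sum is the nim-sum of the parts.
Combined value = 6 ⊕ 3 ⊕ 4 = 1.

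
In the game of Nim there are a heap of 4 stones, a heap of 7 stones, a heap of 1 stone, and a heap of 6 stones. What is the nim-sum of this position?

In binary:
  100  (4)
  111  (7)
  001  (1)
  110  (6)
  ---
  100  (4)

4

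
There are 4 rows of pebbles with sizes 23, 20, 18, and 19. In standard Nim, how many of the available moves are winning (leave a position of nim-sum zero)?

Compute the nim-sum pairwise:
23 ^ 20 = 3
3 ^ 18 = 17
17 ^ 19 = 2
The overall nim-sum is X = 2. A row of size p has a winning move iff p XOR X < p (reduce it to p XOR X).
  23: 23 XOR 2 = 21 < 23 — winning move (to 21).
  20: 20 XOR 2 = 22 ≥ 20 — no move.
  18: 18 XOR 2 = 16 < 18 — winning move (to 16).
  19: 19 XOR 2 = 17 < 19 — winning move (to 17).
That gives 3 winning moves.

3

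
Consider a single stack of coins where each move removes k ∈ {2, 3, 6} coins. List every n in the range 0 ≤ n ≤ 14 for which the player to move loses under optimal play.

0, 1, 5, 9, 10, 14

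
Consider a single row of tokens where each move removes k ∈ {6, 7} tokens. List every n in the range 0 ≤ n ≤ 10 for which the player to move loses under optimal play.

0, 1, 2, 3, 4, 5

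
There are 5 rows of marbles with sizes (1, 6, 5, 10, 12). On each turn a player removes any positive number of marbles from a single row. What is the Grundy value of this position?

4

Compute the nim-sum pairwise:
1 ⊕ 6 = 7
7 ⊕ 5 = 2
2 ⊕ 10 = 8
8 ⊕ 12 = 4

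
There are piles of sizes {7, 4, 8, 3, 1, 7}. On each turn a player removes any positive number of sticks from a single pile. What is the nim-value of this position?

Nim-sum: 7 ⊕ 4 ⊕ 8 ⊕ 3 ⊕ 1 ⊕ 7 = 14.

14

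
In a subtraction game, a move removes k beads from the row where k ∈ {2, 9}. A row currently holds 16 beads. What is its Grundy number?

Grundy values for subtraction set {2, 9}:
k:     0  1  2  3  4  5  6  7  8  9 10 11 12 13 14 15 16
g(k):  0  0  1  1  0  0  1  1  0  2  1  0  0  1  1  0  0
So g(16) = 0.

0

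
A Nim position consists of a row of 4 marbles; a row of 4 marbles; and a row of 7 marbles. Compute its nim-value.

Bitwise XOR of the heap sizes:
  100  (4)
  100  (4)
  111  (7)
  ---
  111  (7)

7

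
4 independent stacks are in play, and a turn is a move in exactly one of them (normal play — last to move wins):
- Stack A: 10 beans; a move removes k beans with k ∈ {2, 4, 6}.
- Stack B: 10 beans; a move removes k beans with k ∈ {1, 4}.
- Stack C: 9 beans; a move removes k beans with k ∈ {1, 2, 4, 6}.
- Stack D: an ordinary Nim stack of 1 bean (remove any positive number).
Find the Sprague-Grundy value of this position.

1

Grundy values for stack A (subtraction set {2, 4, 6}):
k:     0  1  2  3  4  5  6  7  8  9 10
g(k):  0  0  1  1  2  2  3  3  0  0  1
So g(10) = 1.
Build the Grundy sequence for stack B with g(k) = mex{g(k−s) : s ∈ {1, 4}, s ≤ k}:
k:     0  1  2  3  4  5  6  7  8  9 10
g(k):  0  1  0  1  2  0  1  0  1  2  0
So g(10) = 0.
Grundy values for stack C (subtraction set {1, 2, 4, 6}):
g(0) = mex{} = 0
g(1) = mex{0} = 1
g(2) = mex{0,1} = 2
g(3) = mex{1,2} = 0
g(4) = mex{0,2} = 1
g(5) = mex{0,1} = 2
g(6) = mex{0,1,2} = 3
g(7) = mex{0,1,2,3} = 4
g(8) = mex{1,2,3,4} = 0
g(9) = mex{0,2,4} = 1
So g(9) = 1.
Stack D is a plain Nim stack of size 1, so its Grundy value is 1.
By the Sprague-Grundy theorem, the Grundy value of a sum of independent games is the XOR of the component values.
Combined value = 1 ⊕ 0 ⊕ 1 ⊕ 1 = 1.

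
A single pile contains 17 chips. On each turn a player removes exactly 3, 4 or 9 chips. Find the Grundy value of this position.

1

Grundy values for subtraction set {3, 4, 9}:
k:     0  1  2  3  4  5  6  7  8  9 10 11 12 13 14 15 16 17
g(k):  0  0  0  1  1  1  2  0  0  3  1  1  2  0  0  0  1  1
So g(17) = 1.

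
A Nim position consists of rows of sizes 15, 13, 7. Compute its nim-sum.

5

Nim-sum: 15 ^ 13 ^ 7 = 5.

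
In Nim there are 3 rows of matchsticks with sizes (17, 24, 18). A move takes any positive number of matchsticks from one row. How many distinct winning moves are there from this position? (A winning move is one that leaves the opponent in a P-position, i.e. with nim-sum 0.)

3

Nim-sum: 17 ^ 24 ^ 18 = 27.
The overall nim-sum is X = 27. A row of size p has a winning move iff p XOR X < p (reduce it to p XOR X).
  17: 17 XOR 27 = 10 < 17 — winning move (to 10).
  24: 24 XOR 27 = 3 < 24 — winning move (to 3).
  18: 18 XOR 27 = 9 < 18 — winning move (to 9).
That gives 3 winning moves.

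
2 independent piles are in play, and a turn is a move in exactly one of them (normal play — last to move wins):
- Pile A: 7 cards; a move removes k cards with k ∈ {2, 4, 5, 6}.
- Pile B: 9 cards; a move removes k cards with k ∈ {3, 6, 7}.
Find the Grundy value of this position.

Grundy values for pile A (subtraction set {2, 4, 5, 6}):
k:     0  1  2  3  4  5  6  7
g(k):  0  0  1  1  2  2  3  3
So g(7) = 3.
Build the Grundy sequence for pile B with g(k) = mex{g(k−s) : s ∈ {3, 6, 7}, s ≤ k}:
g(0) = mex{} = 0
g(1) = mex{} = 0
g(2) = mex{} = 0
g(3) = mex{0} = 1
g(4) = mex{0} = 1
g(5) = mex{0} = 1
g(6) = mex{0,1} = 2
g(7) = mex{0,1} = 2
g(8) = mex{0,1} = 2
g(9) = mex{0,1,2} = 3
So g(9) = 3.
By the Sprague-Grundy theorem, the Grundy value of a sum of independent games is the XOR of the component values.
Combined value = 3 ⊕ 3 = 0.

0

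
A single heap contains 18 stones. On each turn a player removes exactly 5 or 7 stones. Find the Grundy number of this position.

1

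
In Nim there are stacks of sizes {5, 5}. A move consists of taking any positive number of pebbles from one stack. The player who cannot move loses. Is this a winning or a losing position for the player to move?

Write each in binary and XOR column by column:
  101  (5)
  101  (5)
  ---
  000  (0)
The nim-sum is 0, so this is a P-position: the player to move is in a losing position under optimal play.

Losing position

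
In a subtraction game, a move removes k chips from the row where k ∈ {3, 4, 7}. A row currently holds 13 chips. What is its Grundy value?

1

Compute g(0), g(1), … for moves {3, 4, 7}:
g(0) = mex{} = 0
g(1) = mex{} = 0
g(2) = mex{} = 0
g(3) = mex{0} = 1
g(4) = mex{0} = 1
g(5) = mex{0} = 1
g(6) = mex{0,1} = 2
g(7) = mex{0,1} = 2
g(8) = mex{0,1} = 2
g(9) = mex{0,1,2} = 3
g(10) = mex{1,2} = 0
g(11) = mex{1,2} = 0
g(12) = mex{1,2,3} = 0
g(13) = mex{0,2,3} = 1
So g(13) = 1.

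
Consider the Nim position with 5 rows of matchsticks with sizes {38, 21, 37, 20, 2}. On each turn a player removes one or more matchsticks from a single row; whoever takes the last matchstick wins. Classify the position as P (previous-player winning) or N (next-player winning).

Nim-sum: 38 ^ 21 ^ 37 ^ 20 ^ 2 = 0.
The nim-sum is 0, so this is a P-position: the player to move is in a losing position under optimal play.

P-position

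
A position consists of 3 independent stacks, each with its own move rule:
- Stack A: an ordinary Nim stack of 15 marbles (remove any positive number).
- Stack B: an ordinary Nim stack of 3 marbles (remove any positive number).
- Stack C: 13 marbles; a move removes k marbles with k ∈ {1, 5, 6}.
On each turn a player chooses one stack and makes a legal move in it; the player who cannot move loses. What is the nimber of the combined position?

12

Stack A is a plain Nim stack of size 15, so its Grundy value is 15.
Stack B is a plain Nim stack of size 3, so its Grundy value is 3.
Build the Grundy sequence for stack C with g(k) = mex{g(k−s) : s ∈ {1, 5, 6}, s ≤ k}:
k:     0  1  2  3  4  5  6  7  8  9 10 11 12 13
g(k):  0  1  0  1  0  1  2  3  2  3  2  0  1  0
So g(13) = 0.
By the Sprague-Grundy theorem, the Grundy value of a sum of independent games is the XOR of the component values.
Combined value = 15 XOR 3 XOR 0 = 12.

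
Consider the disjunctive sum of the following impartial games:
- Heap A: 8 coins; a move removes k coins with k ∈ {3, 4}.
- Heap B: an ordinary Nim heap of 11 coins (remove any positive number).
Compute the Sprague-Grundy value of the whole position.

For heap A, compute g(0), g(1), … with moves {3, 4}:
k:     0  1  2  3  4  5  6  7  8
g(k):  0  0  0  1  1  1  2  0  0
So g(8) = 0.
Heap B is a plain Nim heap of size 11, so its Grundy value is 11.
By the Sprague-Grundy theorem, the Grundy value of a sum of independent games is the XOR of the component values.
Combined value = 0 ⊕ 11 = 11.

11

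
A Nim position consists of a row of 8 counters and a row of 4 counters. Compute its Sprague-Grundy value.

Compute the nim-sum pairwise:
8 ⊕ 4 = 12

12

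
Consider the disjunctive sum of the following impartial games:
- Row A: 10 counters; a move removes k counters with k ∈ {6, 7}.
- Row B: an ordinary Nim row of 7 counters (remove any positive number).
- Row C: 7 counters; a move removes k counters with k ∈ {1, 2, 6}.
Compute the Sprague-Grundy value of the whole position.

6

Build the Grundy sequence for row A with g(k) = mex{g(k−s) : s ∈ {6, 7}, s ≤ k}:
g(0) = mex{} = 0
g(1) = mex{} = 0
g(2) = mex{} = 0
g(3) = mex{} = 0
g(4) = mex{} = 0
g(5) = mex{} = 0
g(6) = mex{0} = 1
g(7) = mex{0} = 1
g(8) = mex{0} = 1
g(9) = mex{0} = 1
g(10) = mex{0} = 1
So g(10) = 1.
Row B is a plain Nim row of size 7, so its Grundy value is 7.
For row C, compute g(0), g(1), … with moves {1, 2, 6}:
k:     0  1  2  3  4  5  6  7
g(k):  0  1  2  0  1  2  3  0
So g(7) = 0.
The value of a disjunctive sum is the nim-sum of the parts.
Combined value = 1 XOR 7 XOR 0 = 6.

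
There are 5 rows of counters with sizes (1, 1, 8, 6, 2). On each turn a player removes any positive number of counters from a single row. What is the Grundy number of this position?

In binary:
  0001  (1)
  0001  (1)
  1000  (8)
  0110  (6)
  0010  (2)
  ----
  1100  (12)

12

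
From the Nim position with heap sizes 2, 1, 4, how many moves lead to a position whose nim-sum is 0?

Nim-sum: 2 ^ 1 ^ 4 = 7.
The overall nim-sum is X = 7. A heap of size p has a winning move iff p XOR X < p (reduce it to p XOR X).
  2: 2 XOR 7 = 5 ≥ 2 — no move.
  1: 1 XOR 7 = 6 ≥ 1 — no move.
  4: 4 XOR 7 = 3 < 4 — winning move (to 3).
That gives 1 winning move.

1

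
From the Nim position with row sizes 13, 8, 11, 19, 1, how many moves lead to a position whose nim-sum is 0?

Nim-sum: 13 XOR 8 XOR 11 XOR 19 XOR 1 = 28.
The overall nim-sum is X = 28. A row of size p has a winning move iff p XOR X < p (reduce it to p XOR X).
  13: 13 XOR 28 = 17 ≥ 13 — no move.
  8: 8 XOR 28 = 20 ≥ 8 — no move.
  11: 11 XOR 28 = 23 ≥ 11 — no move.
  19: 19 XOR 28 = 15 < 19 — winning move (to 15).
  1: 1 XOR 28 = 29 ≥ 1 — no move.
That gives 1 winning move.

1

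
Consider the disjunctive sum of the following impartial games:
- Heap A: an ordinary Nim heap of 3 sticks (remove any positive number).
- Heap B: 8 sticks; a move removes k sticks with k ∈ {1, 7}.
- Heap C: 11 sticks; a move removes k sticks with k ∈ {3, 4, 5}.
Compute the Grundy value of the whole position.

2

Heap A is a plain Nim heap of size 3, so its Grundy value is 3.
Build the Grundy sequence for heap B with g(k) = mex{g(k−s) : s ∈ {1, 7}, s ≤ k}:
k:     0  1  2  3  4  5  6  7  8
g(k):  0  1  0  1  0  1  0  1  0
So g(8) = 0.
Grundy values for heap C (subtraction set {3, 4, 5}):
g(0) = mex{} = 0
g(1) = mex{} = 0
g(2) = mex{} = 0
g(3) = mex{0} = 1
g(4) = mex{0} = 1
g(5) = mex{0} = 1
g(6) = mex{0,1} = 2
g(7) = mex{0,1} = 2
g(8) = mex{1} = 0
g(9) = mex{1,2} = 0
g(10) = mex{1,2} = 0
g(11) = mex{0,2} = 1
So g(11) = 1.
By the Sprague-Grundy theorem, the Grundy value of a sum of independent games is the XOR of the component values.
Combined value = 3 XOR 0 XOR 1 = 2.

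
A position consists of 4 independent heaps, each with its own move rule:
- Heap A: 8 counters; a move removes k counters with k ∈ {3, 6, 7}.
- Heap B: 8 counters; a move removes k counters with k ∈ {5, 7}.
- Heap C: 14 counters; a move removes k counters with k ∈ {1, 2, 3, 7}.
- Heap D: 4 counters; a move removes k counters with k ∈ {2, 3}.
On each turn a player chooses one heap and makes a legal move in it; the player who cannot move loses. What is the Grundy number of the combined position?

3

Build the Grundy sequence for heap A with g(k) = mex{g(k−s) : s ∈ {3, 6, 7}, s ≤ k}:
k:     0  1  2  3  4  5  6  7  8
g(k):  0  0  0  1  1  1  2  2  2
So g(8) = 2.
Grundy values for heap B (subtraction set {5, 7}):
k:     0  1  2  3  4  5  6  7  8
g(k):  0  0  0  0  0  1  1  1  1
So g(8) = 1.
Grundy values for heap C (subtraction set {1, 2, 3, 7}):
k:     0  1  2  3  4  5  6  7  8  9 10 11 12 13 14
g(k):  0  1  2  3  0  1  2  3  0  1  2  3  0  1  2
So g(14) = 2.
For heap D, compute g(0), g(1), … with moves {2, 3}:
k:     0  1  2  3  4
g(k):  0  0  1  1  2
So g(4) = 2.
The value of a disjunctive sum is the nim-sum of the parts.
Combined value = 2 ⊕ 1 ⊕ 2 ⊕ 2 = 3.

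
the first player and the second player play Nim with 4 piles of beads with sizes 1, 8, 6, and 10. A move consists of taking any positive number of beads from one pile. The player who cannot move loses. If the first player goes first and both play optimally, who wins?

the first player wins

In binary:
  0001  (1)
  1000  (8)
  0110  (6)
  1010  (10)
  ----
  0101  (5)
The nim-sum is 5 ≠ 0, so this is an N-position: the player to move can win; the first player has a winning move.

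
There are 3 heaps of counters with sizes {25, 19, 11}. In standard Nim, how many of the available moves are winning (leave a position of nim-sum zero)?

3

Nim-sum: 25 ⊕ 19 ⊕ 11 = 1.
The overall nim-sum is X = 1. A heap of size p has a winning move iff p XOR X < p (reduce it to p XOR X).
  25: 25 XOR 1 = 24 < 25 — winning move (to 24).
  19: 19 XOR 1 = 18 < 19 — winning move (to 18).
  11: 11 XOR 1 = 10 < 11 — winning move (to 10).
That gives 3 winning moves.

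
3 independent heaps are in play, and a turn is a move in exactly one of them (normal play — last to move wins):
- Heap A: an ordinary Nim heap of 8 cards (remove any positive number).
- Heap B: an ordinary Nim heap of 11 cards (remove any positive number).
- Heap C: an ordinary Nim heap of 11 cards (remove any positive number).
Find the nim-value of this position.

8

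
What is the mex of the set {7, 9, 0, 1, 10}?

2

The values 0, 1 are all present; 2 is the first non-negative integer missing from the set.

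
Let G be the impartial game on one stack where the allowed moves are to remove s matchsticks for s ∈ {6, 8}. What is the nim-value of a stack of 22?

1

Grundy values for subtraction set {6, 8}:
k:     0  1  2  3  4  5  6  7  8  9 10 11 12 13 14 15 16 17 18 19 20 21 22
g(k):  0  0  0  0  0  0  1  1  1  1  1  1  2  2  0  0  0  0  0  0  1  1  1
So g(22) = 1.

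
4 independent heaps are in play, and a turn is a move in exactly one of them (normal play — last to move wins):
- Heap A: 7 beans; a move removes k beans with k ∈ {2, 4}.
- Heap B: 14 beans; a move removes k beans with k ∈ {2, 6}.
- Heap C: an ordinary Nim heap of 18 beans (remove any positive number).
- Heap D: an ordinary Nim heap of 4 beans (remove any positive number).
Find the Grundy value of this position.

23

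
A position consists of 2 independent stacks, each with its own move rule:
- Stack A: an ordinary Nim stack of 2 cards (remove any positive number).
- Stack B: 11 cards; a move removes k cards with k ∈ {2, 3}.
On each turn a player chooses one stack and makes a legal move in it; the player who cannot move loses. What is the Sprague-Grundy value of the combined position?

2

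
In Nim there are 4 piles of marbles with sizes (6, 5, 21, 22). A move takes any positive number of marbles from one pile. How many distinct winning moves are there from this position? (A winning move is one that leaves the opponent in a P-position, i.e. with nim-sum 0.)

Nim-sum: 6 XOR 5 XOR 21 XOR 22 = 0.
The nim-sum is already 0, so every move leaves a nonzero nim-sum — there are no winning moves.

0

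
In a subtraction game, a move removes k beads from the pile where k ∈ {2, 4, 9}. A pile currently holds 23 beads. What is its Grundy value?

2

Compute g(0), g(1), … for moves {2, 4, 9}:
k:     0  1  2  3  4  5  6  7  8  9 10 11 12 13 14 15 16 17 18 19 20 21 22 23
g(k):  0  0  1  1  2  2  0  0  1  1  2  2  0  0  1  1  2  2  0  0  1  1  2  2
So g(23) = 2.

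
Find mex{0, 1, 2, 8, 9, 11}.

3

The values 0, 1, 2 are all present; 3 is the first non-negative integer missing from the set.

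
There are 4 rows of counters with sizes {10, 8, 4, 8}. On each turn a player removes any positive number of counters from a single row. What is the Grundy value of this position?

14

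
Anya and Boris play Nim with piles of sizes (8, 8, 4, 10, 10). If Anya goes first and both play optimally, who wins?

Anya wins

Bitwise XOR of the heap sizes:
  1000  (8)
  1000  (8)
  0100  (4)
  1010  (10)
  1010  (10)
  ----
  0100  (4)
The nim-sum is 4 ≠ 0, so this is an N-position: the player to move can win; Anya has a winning move.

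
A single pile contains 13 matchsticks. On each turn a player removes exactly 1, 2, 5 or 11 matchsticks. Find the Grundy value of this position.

1

Build the Grundy sequence with g(k) = mex{g(k−s) : s ∈ {1, 2, 5, 11}, s ≤ k}:
g(0) = mex{} = 0
g(1) = mex{0} = 1
g(2) = mex{0,1} = 2
g(3) = mex{1,2} = 0
g(4) = mex{0,2} = 1
g(5) = mex{0,1} = 2
g(6) = mex{1,2} = 0
g(7) = mex{0,2} = 1
g(8) = mex{0,1} = 2
g(9) = mex{1,2} = 0
g(10) = mex{0,2} = 1
g(11) = mex{0,1} = 2
g(12) = mex{1,2} = 0
g(13) = mex{0,2} = 1
So g(13) = 1.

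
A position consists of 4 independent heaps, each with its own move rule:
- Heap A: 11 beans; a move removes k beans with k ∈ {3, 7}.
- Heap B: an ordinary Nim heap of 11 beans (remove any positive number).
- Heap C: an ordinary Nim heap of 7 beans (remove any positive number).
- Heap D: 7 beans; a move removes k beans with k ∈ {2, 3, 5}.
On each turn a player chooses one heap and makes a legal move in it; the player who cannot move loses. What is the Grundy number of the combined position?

Build the Grundy sequence for heap A with g(k) = mex{g(k−s) : s ∈ {3, 7}, s ≤ k}:
k:     0  1  2  3  4  5  6  7  8  9 10 11
g(k):  0  0  0  1  1  1  0  2  2  1  0  0
So g(11) = 0.
Heap B is a plain Nim heap of size 11, so its Grundy value is 11.
Heap C is a plain Nim heap of size 7, so its Grundy value is 7.
Grundy values for heap D (subtraction set {2, 3, 5}):
k:     0  1  2  3  4  5  6  7
g(k):  0  0  1  1  2  2  3  0
So g(7) = 0.
The value of a disjunctive sum is the nim-sum of the parts.
Combined value = 0 XOR 11 XOR 7 XOR 0 = 12.

12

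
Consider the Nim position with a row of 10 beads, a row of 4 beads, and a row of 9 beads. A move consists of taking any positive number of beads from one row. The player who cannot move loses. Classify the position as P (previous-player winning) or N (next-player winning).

N-position

Nim-sum: 10 XOR 4 XOR 9 = 7.
The nim-sum is 7 ≠ 0, so this is an N-position: the player to move can win.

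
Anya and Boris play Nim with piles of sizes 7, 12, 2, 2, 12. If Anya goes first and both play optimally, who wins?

Nim-sum: 7 ^ 12 ^ 2 ^ 2 ^ 12 = 7.
The nim-sum is 7 ≠ 0, so this is an N-position: the player to move can win; Anya has a winning move.

Anya wins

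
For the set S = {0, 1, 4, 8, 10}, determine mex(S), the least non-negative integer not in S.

The values 0, 1 are all present; 2 is the first non-negative integer missing from the set.

2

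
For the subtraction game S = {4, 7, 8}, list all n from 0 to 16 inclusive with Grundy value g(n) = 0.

0, 1, 2, 3, 12, 13, 14, 15

Compute g(0), g(1), … for moves {4, 7, 8}:
k:     0  1  2  3  4  5  6  7  8  9 10 11 12 13 14 15 16
g(k):  0  0  0  0  1  1  1  1  2  2  2  2  0  0  0  0  1
The P-positions (g = 0) in 0..16 are 0, 1, 2, 3, 12, 13, 14, 15.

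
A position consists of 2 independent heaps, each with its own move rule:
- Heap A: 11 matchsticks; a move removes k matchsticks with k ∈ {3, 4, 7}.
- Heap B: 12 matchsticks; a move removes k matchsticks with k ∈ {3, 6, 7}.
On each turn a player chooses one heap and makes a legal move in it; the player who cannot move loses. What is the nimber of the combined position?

0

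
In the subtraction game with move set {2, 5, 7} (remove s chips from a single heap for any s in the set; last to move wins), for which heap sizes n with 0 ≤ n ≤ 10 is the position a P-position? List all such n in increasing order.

Grundy values for subtraction set {2, 5, 7}:
k:     0  1  2  3  4  5  6  7  8  9 10
g(k):  0  0  1  1  0  2  1  3  2  2  0
The P-positions (g = 0) in 0..10 are 0, 1, 4, 10.

0, 1, 4, 10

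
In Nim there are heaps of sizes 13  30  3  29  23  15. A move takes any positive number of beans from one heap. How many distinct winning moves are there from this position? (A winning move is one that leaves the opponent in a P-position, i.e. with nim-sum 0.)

Compute the nim-sum pairwise:
13 ^ 30 = 19
19 ^ 3 = 16
16 ^ 29 = 13
13 ^ 23 = 26
26 ^ 15 = 21
The overall nim-sum is X = 21. A heap of size p has a winning move iff p XOR X < p (reduce it to p XOR X).
  13: 13 XOR 21 = 24 ≥ 13 — no move.
  30: 30 XOR 21 = 11 < 30 — winning move (to 11).
  3: 3 XOR 21 = 22 ≥ 3 — no move.
  29: 29 XOR 21 = 8 < 29 — winning move (to 8).
  23: 23 XOR 21 = 2 < 23 — winning move (to 2).
  15: 15 XOR 21 = 26 ≥ 15 — no move.
That gives 3 winning moves.

3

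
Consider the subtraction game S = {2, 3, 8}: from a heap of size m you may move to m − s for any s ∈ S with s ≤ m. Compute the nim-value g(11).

0

Grundy values for subtraction set {2, 3, 8}:
k:     0  1  2  3  4  5  6  7  8  9 10 11
g(k):  0  0  1  1  2  0  0  1  1  2  0  0
So g(11) = 0.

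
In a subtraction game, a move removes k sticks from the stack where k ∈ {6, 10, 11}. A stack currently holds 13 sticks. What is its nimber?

Compute g(0), g(1), … for moves {6, 10, 11}:
g(0) = mex{} = 0
g(1) = mex{} = 0
g(2) = mex{} = 0
g(3) = mex{} = 0
g(4) = mex{} = 0
g(5) = mex{} = 0
g(6) = mex{0} = 1
g(7) = mex{0} = 1
g(8) = mex{0} = 1
g(9) = mex{0} = 1
g(10) = mex{0} = 1
g(11) = mex{0} = 1
g(12) = mex{0,1} = 2
g(13) = mex{0,1} = 2
So g(13) = 2.

2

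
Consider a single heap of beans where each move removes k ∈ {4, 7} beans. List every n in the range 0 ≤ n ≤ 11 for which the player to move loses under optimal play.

0, 1, 2, 3, 11

Grundy values for subtraction set {4, 7}:
g(0) = mex{} = 0
g(1) = mex{} = 0
g(2) = mex{} = 0
g(3) = mex{} = 0
g(4) = mex{0} = 1
g(5) = mex{0} = 1
g(6) = mex{0} = 1
g(7) = mex{0} = 1
g(8) = mex{0,1} = 2
g(9) = mex{0,1} = 2
g(10) = mex{0,1} = 2
g(11) = mex{1} = 0
The P-positions (g = 0) in 0..11 are 0, 1, 2, 3, 11.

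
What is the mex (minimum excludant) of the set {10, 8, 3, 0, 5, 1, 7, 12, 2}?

4

The values 0, 1, 2, 3 are all present; 4 is the first non-negative integer missing from the set.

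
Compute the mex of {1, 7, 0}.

The values 0, 1 are all present; 2 is the first non-negative integer missing from the set.

2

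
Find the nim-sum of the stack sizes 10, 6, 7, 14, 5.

Write each in binary and XOR column by column:
  1010  (10)
  0110  (6)
  0111  (7)
  1110  (14)
  0101  (5)
  ----
  0000  (0)

0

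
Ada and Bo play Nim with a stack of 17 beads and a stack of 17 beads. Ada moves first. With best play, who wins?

In binary:
  10001  (17)
  10001  (17)
  -----
  00000  (0)
The nim-sum is 0, so this is a P-position: the player to move is in a losing position under optimal play; Ada is about to move from it and so loses — Bo wins.

Bo wins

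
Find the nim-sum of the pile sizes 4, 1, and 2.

Write each in binary and XOR column by column:
  100  (4)
  001  (1)
  010  (2)
  ---
  111  (7)

7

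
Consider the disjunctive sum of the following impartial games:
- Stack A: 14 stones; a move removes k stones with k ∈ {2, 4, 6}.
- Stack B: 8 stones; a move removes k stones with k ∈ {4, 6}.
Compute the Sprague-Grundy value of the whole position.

1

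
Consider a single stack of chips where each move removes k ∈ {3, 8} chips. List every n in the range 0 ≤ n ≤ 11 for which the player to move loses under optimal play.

0, 1, 2, 6, 7, 11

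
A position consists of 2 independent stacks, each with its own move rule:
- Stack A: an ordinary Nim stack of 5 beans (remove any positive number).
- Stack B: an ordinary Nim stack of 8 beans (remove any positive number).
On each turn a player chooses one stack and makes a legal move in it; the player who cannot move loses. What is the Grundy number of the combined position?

13

Stack A is a plain Nim stack of size 5, so its Grundy value is 5.
Stack B is a plain Nim stack of size 8, so its Grundy value is 8.
The value of a disjunctive sum is the nim-sum of the parts.
Combined value = 5 XOR 8 = 13.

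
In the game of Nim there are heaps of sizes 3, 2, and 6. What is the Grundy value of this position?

7

Compute the nim-sum pairwise:
3 ^ 2 = 1
1 ^ 6 = 7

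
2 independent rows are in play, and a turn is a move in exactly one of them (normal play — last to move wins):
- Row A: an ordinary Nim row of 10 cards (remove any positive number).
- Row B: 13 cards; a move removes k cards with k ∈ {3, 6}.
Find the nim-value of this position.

Row A is a plain Nim row of size 10, so its Grundy value is 10.
Grundy values for row B (subtraction set {3, 6}):
g(0) = mex{} = 0
g(1) = mex{} = 0
g(2) = mex{} = 0
g(3) = mex{0} = 1
g(4) = mex{0} = 1
g(5) = mex{0} = 1
g(6) = mex{0,1} = 2
g(7) = mex{0,1} = 2
g(8) = mex{0,1} = 2
g(9) = mex{1,2} = 0
g(10) = mex{1,2} = 0
g(11) = mex{1,2} = 0
g(12) = mex{0,2} = 1
g(13) = mex{0,2} = 1
So g(13) = 1.
By the Sprague-Grundy theorem, the Grundy value of a sum of independent games is the XOR of the component values.
Combined value = 10 XOR 1 = 11.

11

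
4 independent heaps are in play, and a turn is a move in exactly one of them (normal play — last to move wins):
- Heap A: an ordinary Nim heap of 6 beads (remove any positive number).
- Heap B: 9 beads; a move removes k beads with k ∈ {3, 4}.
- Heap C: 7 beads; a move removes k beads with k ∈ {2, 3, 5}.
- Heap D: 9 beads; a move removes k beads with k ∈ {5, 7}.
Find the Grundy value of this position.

Heap A is a plain Nim heap of size 6, so its Grundy value is 6.
For heap B, compute g(0), g(1), … with moves {3, 4}:
k:     0  1  2  3  4  5  6  7  8  9
g(k):  0  0  0  1  1  1  2  0  0  0
So g(9) = 0.
Build the Grundy sequence for heap C with g(k) = mex{g(k−s) : s ∈ {2, 3, 5}, s ≤ k}:
k:     0  1  2  3  4  5  6  7
g(k):  0  0  1  1  2  2  3  0
So g(7) = 0.
Build the Grundy sequence for heap D with g(k) = mex{g(k−s) : s ∈ {5, 7}, s ≤ k}:
g(0) = mex{} = 0
g(1) = mex{} = 0
g(2) = mex{} = 0
g(3) = mex{} = 0
g(4) = mex{} = 0
g(5) = mex{0} = 1
g(6) = mex{0} = 1
g(7) = mex{0} = 1
g(8) = mex{0} = 1
g(9) = mex{0} = 1
So g(9) = 1.
By the Sprague-Grundy theorem, the Grundy value of a sum of independent games is the XOR of the component values.
Combined value = 6 XOR 0 XOR 0 XOR 1 = 7.

7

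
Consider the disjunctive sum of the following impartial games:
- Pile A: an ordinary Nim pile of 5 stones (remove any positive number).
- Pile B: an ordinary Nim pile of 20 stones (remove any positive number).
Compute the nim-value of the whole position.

Pile A is a plain Nim pile of size 5, so its Grundy value is 5.
Pile B is a plain Nim pile of size 20, so its Grundy value is 20.
By the Sprague-Grundy theorem, the Grundy value of a sum of independent games is the XOR of the component values.
Combined value = 5 XOR 20 = 17.

17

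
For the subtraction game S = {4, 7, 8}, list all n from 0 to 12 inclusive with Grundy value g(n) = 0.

0, 1, 2, 3, 12

Build the Grundy sequence with g(k) = mex{g(k−s) : s ∈ {4, 7, 8}, s ≤ k}:
k:     0  1  2  3  4  5  6  7  8  9 10 11 12
g(k):  0  0  0  0  1  1  1  1  2  2  2  2  0
The P-positions (g = 0) in 0..12 are 0, 1, 2, 3, 12.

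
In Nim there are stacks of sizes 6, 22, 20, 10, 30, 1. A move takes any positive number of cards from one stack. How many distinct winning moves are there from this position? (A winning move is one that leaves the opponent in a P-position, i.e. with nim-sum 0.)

Nim-sum: 6 ^ 22 ^ 20 ^ 10 ^ 30 ^ 1 = 17.
The overall nim-sum is X = 17. A stack of size p has a winning move iff p XOR X < p (reduce it to p XOR X).
  6: 6 XOR 17 = 23 ≥ 6 — no move.
  22: 22 XOR 17 = 7 < 22 — winning move (to 7).
  20: 20 XOR 17 = 5 < 20 — winning move (to 5).
  10: 10 XOR 17 = 27 ≥ 10 — no move.
  30: 30 XOR 17 = 15 < 30 — winning move (to 15).
  1: 1 XOR 17 = 16 ≥ 1 — no move.
That gives 3 winning moves.

3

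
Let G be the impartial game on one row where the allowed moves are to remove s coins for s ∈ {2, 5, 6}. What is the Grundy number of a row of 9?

Grundy values for subtraction set {2, 5, 6}:
k:     0  1  2  3  4  5  6  7  8  9
g(k):  0  0  1  1  0  2  1  3  0  2
So g(9) = 2.

2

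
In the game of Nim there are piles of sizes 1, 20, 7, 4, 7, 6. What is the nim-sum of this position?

Bitwise XOR of the heap sizes:
  00001  (1)
  10100  (20)
  00111  (7)
  00100  (4)
  00111  (7)
  00110  (6)
  -----
  10111  (23)

23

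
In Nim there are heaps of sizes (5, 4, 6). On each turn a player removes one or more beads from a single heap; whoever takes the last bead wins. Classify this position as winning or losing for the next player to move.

Winning position

Nim-sum: 5 XOR 4 XOR 6 = 7.
The nim-sum is 7 ≠ 0, so this is an N-position: the player to move can win.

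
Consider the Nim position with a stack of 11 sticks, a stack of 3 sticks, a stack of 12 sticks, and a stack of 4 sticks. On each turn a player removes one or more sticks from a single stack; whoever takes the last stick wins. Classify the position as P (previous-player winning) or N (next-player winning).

P-position

Compute the nim-sum pairwise:
11 XOR 3 = 8
8 XOR 12 = 4
4 XOR 4 = 0
The nim-sum is 0, so this is a P-position: the player to move is in a losing position under optimal play.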